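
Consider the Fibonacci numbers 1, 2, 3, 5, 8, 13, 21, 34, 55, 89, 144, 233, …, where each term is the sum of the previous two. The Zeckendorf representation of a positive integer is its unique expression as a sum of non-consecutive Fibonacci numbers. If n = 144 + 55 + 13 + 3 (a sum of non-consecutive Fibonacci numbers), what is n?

215

144 + 55 + 13 + 3 = 215.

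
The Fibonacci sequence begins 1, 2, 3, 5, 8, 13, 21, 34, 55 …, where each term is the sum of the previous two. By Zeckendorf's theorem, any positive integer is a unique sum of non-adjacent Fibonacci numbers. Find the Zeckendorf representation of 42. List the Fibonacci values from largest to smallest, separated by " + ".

34 ≤ 42 < 55, so take 34; remainder 8
8 ≤ 8 < 13, so take 8; remainder 0
So 42 = 34 + 8, with no two terms consecutive in the sequence.

34 + 8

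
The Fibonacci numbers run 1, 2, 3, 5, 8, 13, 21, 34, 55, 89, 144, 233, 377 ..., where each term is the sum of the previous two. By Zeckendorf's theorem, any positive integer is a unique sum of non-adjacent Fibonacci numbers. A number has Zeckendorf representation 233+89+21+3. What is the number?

233+89+21+3 = 346.

346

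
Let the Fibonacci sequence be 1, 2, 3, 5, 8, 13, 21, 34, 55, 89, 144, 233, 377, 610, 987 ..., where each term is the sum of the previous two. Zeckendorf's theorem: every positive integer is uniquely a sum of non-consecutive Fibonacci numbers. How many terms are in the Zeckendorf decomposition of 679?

4

679 − 610 = 69
69 − 55 = 14
14 − 13 = 1
1 − 1 = 0
679 = 610 + 55 + 13 + 1, which has 4 terms.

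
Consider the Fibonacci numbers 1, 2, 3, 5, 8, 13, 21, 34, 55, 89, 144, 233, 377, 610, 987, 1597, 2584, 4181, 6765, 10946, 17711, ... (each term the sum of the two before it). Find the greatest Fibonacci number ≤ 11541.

10946 ≤ 11541 < 17711, so the largest Fibonacci number not exceeding 11541 is 10946.

10946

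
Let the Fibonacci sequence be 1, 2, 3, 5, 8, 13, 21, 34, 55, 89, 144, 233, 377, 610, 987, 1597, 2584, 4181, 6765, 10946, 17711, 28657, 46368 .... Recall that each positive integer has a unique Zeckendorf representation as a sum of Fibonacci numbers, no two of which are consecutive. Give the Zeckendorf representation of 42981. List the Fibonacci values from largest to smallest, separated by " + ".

Repeatedly subtract the largest Fibonacci number that fits:
take 28657 (≤ 42981); 42981 − 28657 = 14324
take 10946 (≤ 14324); 14324 − 10946 = 3378
take 2584 (≤ 3378); 3378 − 2584 = 794
take 610 (≤ 794); 794 − 610 = 184
take 144 (≤ 184); 184 − 144 = 40
take 34 (≤ 40); 40 − 34 = 6
take 5 (≤ 6); 6 − 5 = 1
take 1 (≤ 1); 1 − 1 = 0
So 42981 = 28657 + 10946 + 2584 + 610 + 144 + 34 + 5 + 1, with no two terms consecutive in the sequence.

28657 + 10946 + 2584 + 610 + 144 + 34 + 5 + 1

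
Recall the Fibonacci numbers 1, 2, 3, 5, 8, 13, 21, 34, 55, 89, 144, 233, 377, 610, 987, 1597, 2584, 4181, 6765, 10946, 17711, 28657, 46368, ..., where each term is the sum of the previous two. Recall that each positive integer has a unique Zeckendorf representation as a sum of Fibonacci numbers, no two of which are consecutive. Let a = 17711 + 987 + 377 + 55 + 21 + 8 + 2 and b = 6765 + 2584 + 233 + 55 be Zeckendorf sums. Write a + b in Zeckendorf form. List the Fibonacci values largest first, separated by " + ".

28657 + 89 + 34 + 13 + 5

The two numbers are 19161 and 9637, so their sum is 28798.
Greedily peel off the largest Fibonacci term at each step:
largest Fibonacci ≤ 28798 is 28657; 28798 − 28657 = 141
largest Fibonacci ≤ 141 is 89; 141 − 89 = 52
largest Fibonacci ≤ 52 is 34; 52 − 34 = 18
largest Fibonacci ≤ 18 is 13; 18 − 13 = 5
largest Fibonacci ≤ 5 is 5; 5 − 5 = 0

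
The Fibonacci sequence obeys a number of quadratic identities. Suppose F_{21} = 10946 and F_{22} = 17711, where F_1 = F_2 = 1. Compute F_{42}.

267914296

By the doubling identity F_{2k} = F_k(2F_{k+1} − F_k): F_{42} = 10946·(2·17711 − 10946) = 10946·24476 = 267914296.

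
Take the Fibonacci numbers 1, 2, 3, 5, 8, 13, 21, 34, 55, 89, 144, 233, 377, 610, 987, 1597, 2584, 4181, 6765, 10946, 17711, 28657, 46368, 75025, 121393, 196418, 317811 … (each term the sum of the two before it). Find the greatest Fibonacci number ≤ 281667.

196418 ≤ 281667 < 317811, so the largest Fibonacci number not exceeding 281667 is 196418.

196418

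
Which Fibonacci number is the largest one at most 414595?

317811

317811 ≤ 414595 < 514229, so the largest Fibonacci number not exceeding 414595 is 317811.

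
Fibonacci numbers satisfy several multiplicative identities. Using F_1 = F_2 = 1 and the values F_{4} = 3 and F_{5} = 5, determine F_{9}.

34

By F_{2k+1} = F_k² + F_{k+1}²: F_{9} = 3² + 5² = 9 + 25 = 34.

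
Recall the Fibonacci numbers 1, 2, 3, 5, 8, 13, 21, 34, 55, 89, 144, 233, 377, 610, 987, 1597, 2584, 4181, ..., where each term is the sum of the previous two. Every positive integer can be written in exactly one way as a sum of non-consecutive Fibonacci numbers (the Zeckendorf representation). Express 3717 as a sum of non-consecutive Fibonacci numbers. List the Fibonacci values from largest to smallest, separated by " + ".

largest Fibonacci ≤ 3717 is 2584; 3717 − 2584 = 1133
largest Fibonacci ≤ 1133 is 987; 1133 − 987 = 146
largest Fibonacci ≤ 146 is 144; 146 − 144 = 2
largest Fibonacci ≤ 2 is 2; 2 − 2 = 0
So 3717 = 2584 + 987 + 144 + 2, with no two terms consecutive in the sequence.

2584 + 987 + 144 + 2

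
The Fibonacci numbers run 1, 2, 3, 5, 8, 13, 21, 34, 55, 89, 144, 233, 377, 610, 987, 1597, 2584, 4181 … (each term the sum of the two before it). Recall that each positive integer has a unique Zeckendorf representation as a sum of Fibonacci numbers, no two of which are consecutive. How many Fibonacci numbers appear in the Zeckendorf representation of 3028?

Repeatedly subtract the largest Fibonacci number that fits:
2584 ≤ 3028 < 4181, so take 2584; remainder 444
377 ≤ 444 < 610, so take 377; remainder 67
55 ≤ 67 < 89, so take 55; remainder 12
8 ≤ 12 < 13, so take 8; remainder 4
3 ≤ 4 < 5, so take 3; remainder 1
1 ≤ 1 < 2, so take 1; remainder 0
3028 = 2584 + 377 + 55 + 8 + 3 + 1, which has 6 terms.

6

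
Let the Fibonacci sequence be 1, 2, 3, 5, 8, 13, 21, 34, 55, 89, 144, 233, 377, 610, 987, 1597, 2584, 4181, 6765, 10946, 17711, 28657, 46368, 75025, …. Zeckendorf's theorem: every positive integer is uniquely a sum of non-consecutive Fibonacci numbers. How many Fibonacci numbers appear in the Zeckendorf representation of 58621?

8

Repeatedly subtract the largest Fibonacci number that fits:
take 46368 (≤ 58621); 58621 − 46368 = 12253
take 10946 (≤ 12253); 12253 − 10946 = 1307
take 987 (≤ 1307); 1307 − 987 = 320
take 233 (≤ 320); 320 − 233 = 87
take 55 (≤ 87); 87 − 55 = 32
take 21 (≤ 32); 32 − 21 = 11
take 8 (≤ 11); 11 − 8 = 3
take 3 (≤ 3); 3 − 3 = 0
58621 = 46368 + 10946 + 987 + 233 + 55 + 21 + 8 + 3, which has 8 terms.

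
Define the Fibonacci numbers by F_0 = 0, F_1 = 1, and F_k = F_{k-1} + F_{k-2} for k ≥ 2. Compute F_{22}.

17711

Iterating the recurrence up to F_{17} = 1597 and F_{16} = 987:
F_{18} = F_{17} + F_{16} = 1597 + 987 = 2584
F_{19} = F_{18} + F_{17} = 2584 + 1597 = 4181
F_{20} = F_{19} + F_{18} = 4181 + 2584 = 6765
F_{21} = F_{20} + F_{19} = 6765 + 4181 = 10946
F_{22} = F_{21} + F_{20} = 10946 + 6765 = 17711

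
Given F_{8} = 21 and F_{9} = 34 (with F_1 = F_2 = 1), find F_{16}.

By the doubling identity F_{2k} = F_k(2F_{k+1} − F_k): F_{16} = 21·(2·34 − 21) = 21·47 = 987.

987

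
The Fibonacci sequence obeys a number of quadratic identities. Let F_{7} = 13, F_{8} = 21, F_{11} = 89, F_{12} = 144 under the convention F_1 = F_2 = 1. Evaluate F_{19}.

By the addition formula F_{m+n} = F_m F_{n+1} + F_{m−1} F_n with m=8, n=11: F_{19} = 21·144 + 13·89 = 3024 + 1157 = 4181.

4181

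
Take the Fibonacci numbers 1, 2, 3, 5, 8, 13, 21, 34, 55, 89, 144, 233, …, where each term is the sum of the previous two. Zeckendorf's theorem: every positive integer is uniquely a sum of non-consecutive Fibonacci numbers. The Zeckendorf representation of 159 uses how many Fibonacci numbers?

3

Repeatedly subtract the largest Fibonacci number that fits:
159: greatest Fibonacci not exceeding it is 144, leaving 15
15: greatest Fibonacci not exceeding it is 13, leaving 2
2: greatest Fibonacci not exceeding it is 2, leaving 0
159 = 144 + 13 + 2, which has 3 terms.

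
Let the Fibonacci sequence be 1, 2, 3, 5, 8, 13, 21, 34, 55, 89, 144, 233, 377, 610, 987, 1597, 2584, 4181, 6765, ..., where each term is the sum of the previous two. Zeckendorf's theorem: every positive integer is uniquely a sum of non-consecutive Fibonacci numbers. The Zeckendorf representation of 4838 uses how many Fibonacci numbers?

4

Greedy algorithm:
take 4181 (≤ 4838); 4838 − 4181 = 657
take 610 (≤ 657); 657 − 610 = 47
take 34 (≤ 47); 47 − 34 = 13
take 13 (≤ 13); 13 − 13 = 0
4838 = 4181 + 610 + 34 + 13, which has 4 terms.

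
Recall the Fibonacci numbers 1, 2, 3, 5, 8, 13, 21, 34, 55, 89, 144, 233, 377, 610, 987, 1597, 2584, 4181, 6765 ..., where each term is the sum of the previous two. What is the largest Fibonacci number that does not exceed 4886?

4181

4181 ≤ 4886 < 6765, so the largest Fibonacci number not exceeding 4886 is 4181.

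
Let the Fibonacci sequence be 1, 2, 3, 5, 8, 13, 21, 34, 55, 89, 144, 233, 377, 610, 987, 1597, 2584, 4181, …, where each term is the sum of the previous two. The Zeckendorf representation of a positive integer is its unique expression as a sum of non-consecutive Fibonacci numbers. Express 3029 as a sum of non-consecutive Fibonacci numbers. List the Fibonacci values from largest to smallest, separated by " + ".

3029 − 2584 = 445
445 − 377 = 68
68 − 55 = 13
13 − 13 = 0
So 3029 = 2584 + 377 + 55 + 13, with no two terms consecutive in the sequence.

2584 + 377 + 55 + 13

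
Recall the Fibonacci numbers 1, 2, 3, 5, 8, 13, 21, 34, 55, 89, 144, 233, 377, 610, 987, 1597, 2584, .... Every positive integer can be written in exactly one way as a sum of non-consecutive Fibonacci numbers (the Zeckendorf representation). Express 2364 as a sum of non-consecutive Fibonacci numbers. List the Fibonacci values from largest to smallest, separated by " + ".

1597 + 610 + 144 + 13

2364 − 1597 = 767
767 − 610 = 157
157 − 144 = 13
13 − 13 = 0
So 2364 = 1597 + 610 + 144 + 13, with no two terms consecutive in the sequence.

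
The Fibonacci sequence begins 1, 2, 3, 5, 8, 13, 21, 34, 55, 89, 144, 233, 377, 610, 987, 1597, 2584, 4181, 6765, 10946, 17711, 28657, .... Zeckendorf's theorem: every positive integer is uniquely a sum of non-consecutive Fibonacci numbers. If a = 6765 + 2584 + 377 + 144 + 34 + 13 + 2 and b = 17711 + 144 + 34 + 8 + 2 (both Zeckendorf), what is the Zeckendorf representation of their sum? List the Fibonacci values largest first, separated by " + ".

The two numbers are 9919 and 17899, so their sum is 27818.
Greedily peel off the largest Fibonacci term at each step:
take 17711 (≤ 27818); 27818 − 17711 = 10107
take 6765 (≤ 10107); 10107 − 6765 = 3342
take 2584 (≤ 3342); 3342 − 2584 = 758
take 610 (≤ 758); 758 − 610 = 148
take 144 (≤ 148); 148 − 144 = 4
take 3 (≤ 4); 4 − 3 = 1
take 1 (≤ 1); 1 − 1 = 0

17711 + 6765 + 2584 + 610 + 144 + 3 + 1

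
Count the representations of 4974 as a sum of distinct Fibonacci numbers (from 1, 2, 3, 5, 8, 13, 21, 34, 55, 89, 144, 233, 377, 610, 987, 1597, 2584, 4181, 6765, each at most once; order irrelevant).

Each representation comes from the Zeckendorf form by replacing some F_k with F_{k−1} + F_{k−2} where possible.
4974 = 4181+610+144+34+5 = 4181+610+144+34+3+2 = 4181+610+144+21+13+5 = 4181+610+89+55+34+5 = … (46 more), for 50 in all.

50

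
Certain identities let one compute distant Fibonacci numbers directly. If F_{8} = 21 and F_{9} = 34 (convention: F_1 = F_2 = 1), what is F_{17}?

1597

By F_{2k+1} = F_k² + F_{k+1}²: F_{17} = 21² + 34² = 441 + 1156 = 1597.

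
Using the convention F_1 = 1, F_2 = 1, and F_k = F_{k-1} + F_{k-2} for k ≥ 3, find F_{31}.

1346269

Iterating the recurrence up to F_{26} = 121393 and F_{25} = 75025:
F_{27} = F_{26} + F_{25} = 121393 + 75025 = 196418
F_{28} = F_{27} + F_{26} = 196418 + 121393 = 317811
F_{29} = F_{28} + F_{27} = 317811 + 196418 = 514229
F_{30} = F_{29} + F_{28} = 514229 + 317811 = 832040
F_{31} = F_{30} + F_{29} = 832040 + 514229 = 1346269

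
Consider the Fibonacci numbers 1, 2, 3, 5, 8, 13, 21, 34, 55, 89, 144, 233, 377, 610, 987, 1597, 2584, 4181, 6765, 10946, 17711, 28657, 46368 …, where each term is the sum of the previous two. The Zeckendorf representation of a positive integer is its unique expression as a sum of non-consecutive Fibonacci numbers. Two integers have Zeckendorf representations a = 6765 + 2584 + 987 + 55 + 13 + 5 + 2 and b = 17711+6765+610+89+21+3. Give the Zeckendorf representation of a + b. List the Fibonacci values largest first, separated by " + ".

28657 + 6765 + 144 + 34 + 8 + 2

The two numbers are 10411 and 25199, so their sum is 35610.
Repeatedly subtract the largest Fibonacci number that fits:
take 28657 (≤ 35610); 35610 − 28657 = 6953
take 6765 (≤ 6953); 6953 − 6765 = 188
take 144 (≤ 188); 188 − 144 = 44
take 34 (≤ 44); 44 − 34 = 10
take 8 (≤ 10); 10 − 8 = 2
take 2 (≤ 2); 2 − 2 = 0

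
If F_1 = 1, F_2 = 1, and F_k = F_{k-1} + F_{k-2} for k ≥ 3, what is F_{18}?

2584

Iterating the recurrence up to F_{10} = 55 and F_{9} = 34:
F_{11} = F_{10} + F_{9} = 55 + 34 = 89
F_{12} = F_{11} + F_{10} = 89 + 55 = 144
F_{13} = F_{12} + F_{11} = 144 + 89 = 233
F_{14} = F_{13} + F_{12} = 233 + 144 = 377
F_{15} = F_{14} + F_{13} = 377 + 233 = 610
F_{16} = F_{15} + F_{14} = 610 + 377 = 987
F_{17} = F_{16} + F_{15} = 987 + 610 = 1597
F_{18} = F_{17} + F_{16} = 1597 + 987 = 2584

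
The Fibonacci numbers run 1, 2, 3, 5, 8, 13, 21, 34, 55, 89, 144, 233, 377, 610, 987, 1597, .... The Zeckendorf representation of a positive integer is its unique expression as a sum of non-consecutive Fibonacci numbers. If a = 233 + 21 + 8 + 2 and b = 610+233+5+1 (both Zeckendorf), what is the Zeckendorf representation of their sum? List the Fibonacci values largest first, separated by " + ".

The two numbers are 264 and 849, so their sum is 1113.
largest Fibonacci ≤ 1113 is 987; 1113 − 987 = 126
largest Fibonacci ≤ 126 is 89; 126 − 89 = 37
largest Fibonacci ≤ 37 is 34; 37 − 34 = 3
largest Fibonacci ≤ 3 is 3; 3 − 3 = 0

987 + 89 + 34 + 3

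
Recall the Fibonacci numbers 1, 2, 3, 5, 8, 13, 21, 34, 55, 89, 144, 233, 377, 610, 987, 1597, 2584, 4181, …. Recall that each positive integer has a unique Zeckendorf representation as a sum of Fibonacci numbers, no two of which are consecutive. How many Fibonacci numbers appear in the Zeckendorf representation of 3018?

4

Greedily peel off the largest Fibonacci term at each step:
largest Fibonacci ≤ 3018 is 2584; 3018 − 2584 = 434
largest Fibonacci ≤ 434 is 377; 434 − 377 = 57
largest Fibonacci ≤ 57 is 55; 57 − 55 = 2
largest Fibonacci ≤ 2 is 2; 2 − 2 = 0
3018 = 2584 + 377 + 55 + 2, which has 4 terms.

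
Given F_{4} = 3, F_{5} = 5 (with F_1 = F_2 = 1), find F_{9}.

By the addition formula F_{m+n} = F_m F_{n+1} + F_{m−1} F_n with m=5, n=4: F_{9} = 5·5 + 3·3 = 25 + 9 = 34.

34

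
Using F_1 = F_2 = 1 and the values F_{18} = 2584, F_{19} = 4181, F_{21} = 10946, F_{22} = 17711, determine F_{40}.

102334155

By the addition formula F_{m+n} = F_m F_{n+1} + F_{m−1} F_n with m=22, n=18: F_{40} = 17711·4181 + 10946·2584 = 74049691 + 28284464 = 102334155.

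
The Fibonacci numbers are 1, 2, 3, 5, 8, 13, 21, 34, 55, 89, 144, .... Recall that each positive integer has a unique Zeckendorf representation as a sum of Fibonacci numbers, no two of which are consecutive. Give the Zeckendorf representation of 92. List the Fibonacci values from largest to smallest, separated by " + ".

89 ≤ 92 < 144, so take 89; remainder 3
3 ≤ 3 < 5, so take 3; remainder 0
So 92 = 89 + 3, with no two terms consecutive in the sequence.

89 + 3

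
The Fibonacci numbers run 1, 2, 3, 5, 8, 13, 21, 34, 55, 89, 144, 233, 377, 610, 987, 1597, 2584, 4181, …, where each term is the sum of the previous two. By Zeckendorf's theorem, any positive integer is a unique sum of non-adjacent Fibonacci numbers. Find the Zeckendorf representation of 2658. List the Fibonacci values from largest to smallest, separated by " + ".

2658 − 2584 = 74
74 − 55 = 19
19 − 13 = 6
6 − 5 = 1
1 − 1 = 0
So 2658 = 2584 + 55 + 13 + 5 + 1, with no two terms consecutive in the sequence.

2584 + 55 + 13 + 5 + 1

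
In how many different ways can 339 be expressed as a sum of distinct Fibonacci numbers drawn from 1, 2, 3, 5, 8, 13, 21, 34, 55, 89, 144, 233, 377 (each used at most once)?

8

Each representation comes from the Zeckendorf form by replacing some F_k with F_{k−1} + F_{k−2} where possible.
339 = 233+89+13+3+1 = 233+89+8+5+3+1 = 233+55+34+13+3+1 = 233+55+34+8+5+3+1 = 144+89+55+34+13+3+1 = … (3 more), for 8 in all.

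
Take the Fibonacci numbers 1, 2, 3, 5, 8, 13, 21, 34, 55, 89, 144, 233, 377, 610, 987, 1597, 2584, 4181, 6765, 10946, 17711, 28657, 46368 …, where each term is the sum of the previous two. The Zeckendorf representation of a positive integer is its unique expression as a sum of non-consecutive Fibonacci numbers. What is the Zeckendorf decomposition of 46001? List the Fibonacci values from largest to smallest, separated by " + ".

28657 + 10946 + 4181 + 1597 + 610 + 8 + 2

Greedily peel off the largest Fibonacci term at each step:
28657 ≤ 46001 < 46368, so take 28657; remainder 17344
10946 ≤ 17344 < 17711, so take 10946; remainder 6398
4181 ≤ 6398 < 6765, so take 4181; remainder 2217
1597 ≤ 2217 < 2584, so take 1597; remainder 620
610 ≤ 620 < 987, so take 610; remainder 10
8 ≤ 10 < 13, so take 8; remainder 2
2 ≤ 2 < 3, so take 2; remainder 0
So 46001 = 28657 + 10946 + 4181 + 1597 + 610 + 8 + 2, with no two terms consecutive in the sequence.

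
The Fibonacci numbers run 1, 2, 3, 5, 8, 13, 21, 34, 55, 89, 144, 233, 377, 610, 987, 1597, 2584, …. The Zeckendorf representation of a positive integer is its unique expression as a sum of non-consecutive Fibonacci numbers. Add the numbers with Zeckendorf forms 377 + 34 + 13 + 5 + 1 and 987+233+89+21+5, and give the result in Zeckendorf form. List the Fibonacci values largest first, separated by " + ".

1597 + 144 + 21 + 3

The two numbers are 430 and 1335, so their sum is 1765.
Greedy algorithm:
1765 − 1597 = 168
168 − 144 = 24
24 − 21 = 3
3 − 3 = 0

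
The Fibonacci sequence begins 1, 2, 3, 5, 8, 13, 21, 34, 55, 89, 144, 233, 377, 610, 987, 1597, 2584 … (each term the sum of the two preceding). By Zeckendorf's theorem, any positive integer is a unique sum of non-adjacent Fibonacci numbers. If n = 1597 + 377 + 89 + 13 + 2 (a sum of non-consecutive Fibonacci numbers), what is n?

2078

1597 + 377 + 89 + 13 + 2 = 2078.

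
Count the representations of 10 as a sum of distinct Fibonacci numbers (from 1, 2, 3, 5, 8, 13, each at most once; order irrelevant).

2

Each representation comes from the Zeckendorf form by replacing some F_k with F_{k−1} + F_{k−2} where possible.
10 = 8+2 = 5+3+2 — 2 representations.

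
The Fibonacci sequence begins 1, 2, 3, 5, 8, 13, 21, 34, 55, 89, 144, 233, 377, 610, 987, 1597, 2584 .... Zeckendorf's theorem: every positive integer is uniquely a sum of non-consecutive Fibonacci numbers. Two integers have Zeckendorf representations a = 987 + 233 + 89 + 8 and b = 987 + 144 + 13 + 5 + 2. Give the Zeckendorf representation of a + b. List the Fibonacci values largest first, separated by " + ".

1597 + 610 + 233 + 21 + 5 + 2

The two numbers are 1317 and 1151, so their sum is 2468.
Greedy algorithm:
subtract 1597 from 2468: 871 remains
subtract 610 from 871: 261 remains
subtract 233 from 261: 28 remains
subtract 21 from 28: 7 remains
subtract 5 from 7: 2 remains
subtract 2 from 2: 0 remains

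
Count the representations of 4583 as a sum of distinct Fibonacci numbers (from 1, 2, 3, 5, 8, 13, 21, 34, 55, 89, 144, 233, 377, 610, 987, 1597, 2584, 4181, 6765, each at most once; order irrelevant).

21

4583 = 4181+377+21+3+1 = 4181+377+13+8+3+1 = 4181+233+144+21+3+1 = 2584+1597+377+21+3+1 = 4181+233+144+13+8+3+1 = … (16 more), for 21 in all.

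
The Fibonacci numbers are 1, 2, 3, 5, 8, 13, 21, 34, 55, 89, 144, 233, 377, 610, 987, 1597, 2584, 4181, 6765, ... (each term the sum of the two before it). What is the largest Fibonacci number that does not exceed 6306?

4181

4181 ≤ 6306 < 6765, so the largest Fibonacci number not exceeding 6306 is 4181.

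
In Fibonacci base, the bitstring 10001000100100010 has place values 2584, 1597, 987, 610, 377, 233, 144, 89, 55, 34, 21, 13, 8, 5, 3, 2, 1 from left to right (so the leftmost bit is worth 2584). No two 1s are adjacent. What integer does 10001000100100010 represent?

Summing the place values of the 1 bits: 2584 + 377 + 55 + 13 + 2 = 3031.

3031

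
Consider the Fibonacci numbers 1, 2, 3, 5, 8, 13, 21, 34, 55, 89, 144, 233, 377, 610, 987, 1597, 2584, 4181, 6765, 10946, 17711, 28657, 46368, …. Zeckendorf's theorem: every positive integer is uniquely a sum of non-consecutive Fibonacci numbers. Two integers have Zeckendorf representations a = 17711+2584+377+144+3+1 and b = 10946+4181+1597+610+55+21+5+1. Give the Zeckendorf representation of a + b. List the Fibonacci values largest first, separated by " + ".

The two numbers are 20820 and 17416, so their sum is 38236.
38236 − 28657 = 9579
9579 − 6765 = 2814
2814 − 2584 = 230
230 − 144 = 86
86 − 55 = 31
31 − 21 = 10
10 − 8 = 2
2 − 2 = 0

28657 + 6765 + 2584 + 144 + 55 + 21 + 8 + 2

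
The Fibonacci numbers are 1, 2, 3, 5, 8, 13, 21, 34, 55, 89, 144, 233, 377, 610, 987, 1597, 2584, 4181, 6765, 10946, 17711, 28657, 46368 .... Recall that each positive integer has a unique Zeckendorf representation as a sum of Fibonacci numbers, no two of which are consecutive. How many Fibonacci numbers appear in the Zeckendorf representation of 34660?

Greedily peel off the largest Fibonacci term at each step:
take 28657 (≤ 34660); 34660 − 28657 = 6003
take 4181 (≤ 6003); 6003 − 4181 = 1822
take 1597 (≤ 1822); 1822 − 1597 = 225
take 144 (≤ 225); 225 − 144 = 81
take 55 (≤ 81); 81 − 55 = 26
take 21 (≤ 26); 26 − 21 = 5
take 5 (≤ 5); 5 − 5 = 0
34660 = 28657 + 4181 + 1597 + 144 + 55 + 21 + 5, which has 7 terms.

7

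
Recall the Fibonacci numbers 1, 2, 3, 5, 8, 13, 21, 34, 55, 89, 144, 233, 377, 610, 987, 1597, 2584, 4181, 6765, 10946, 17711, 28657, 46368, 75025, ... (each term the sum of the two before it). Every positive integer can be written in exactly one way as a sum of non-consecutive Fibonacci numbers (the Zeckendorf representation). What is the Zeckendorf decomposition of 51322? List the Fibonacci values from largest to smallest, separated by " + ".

46368 + 4181 + 610 + 144 + 13 + 5 + 1

51322: greatest Fibonacci not exceeding it is 46368, leaving 4954
4954: greatest Fibonacci not exceeding it is 4181, leaving 773
773: greatest Fibonacci not exceeding it is 610, leaving 163
163: greatest Fibonacci not exceeding it is 144, leaving 19
19: greatest Fibonacci not exceeding it is 13, leaving 6
6: greatest Fibonacci not exceeding it is 5, leaving 1
1: greatest Fibonacci not exceeding it is 1, leaving 0
So 51322 = 46368 + 4181 + 610 + 144 + 13 + 5 + 1, with no two terms consecutive in the sequence.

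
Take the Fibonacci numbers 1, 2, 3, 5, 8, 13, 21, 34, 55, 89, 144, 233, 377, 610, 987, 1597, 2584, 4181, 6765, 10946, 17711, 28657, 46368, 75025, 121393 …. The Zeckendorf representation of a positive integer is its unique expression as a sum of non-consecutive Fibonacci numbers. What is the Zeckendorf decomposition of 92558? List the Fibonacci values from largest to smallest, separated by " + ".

Greedy algorithm:
92558 − 75025 = 17533
17533 − 10946 = 6587
6587 − 4181 = 2406
2406 − 1597 = 809
809 − 610 = 199
199 − 144 = 55
55 − 55 = 0
So 92558 = 75025 + 10946 + 4181 + 1597 + 610 + 144 + 55, with no two terms consecutive in the sequence.

75025 + 10946 + 4181 + 1597 + 610 + 144 + 55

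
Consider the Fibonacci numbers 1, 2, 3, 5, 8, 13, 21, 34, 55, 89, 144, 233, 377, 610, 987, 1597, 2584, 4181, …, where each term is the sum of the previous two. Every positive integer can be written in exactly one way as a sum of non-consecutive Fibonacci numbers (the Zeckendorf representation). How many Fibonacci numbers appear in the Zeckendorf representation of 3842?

3842 − 2584 = 1258
1258 − 987 = 271
271 − 233 = 38
38 − 34 = 4
4 − 3 = 1
1 − 1 = 0
3842 = 2584 + 987 + 233 + 34 + 3 + 1, which has 6 terms.

6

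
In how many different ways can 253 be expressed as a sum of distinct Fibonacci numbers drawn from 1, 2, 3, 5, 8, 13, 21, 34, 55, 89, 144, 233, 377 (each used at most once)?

Starting from the Zeckendorf form and repeatedly splitting a term F_k into F_{k−1} + F_{k−2} (when neither is already used) reaches every representation.
253 = 233+13+5+2 = 144+89+13+5+2 = 144+55+34+13+5+2 — 3 representations.

3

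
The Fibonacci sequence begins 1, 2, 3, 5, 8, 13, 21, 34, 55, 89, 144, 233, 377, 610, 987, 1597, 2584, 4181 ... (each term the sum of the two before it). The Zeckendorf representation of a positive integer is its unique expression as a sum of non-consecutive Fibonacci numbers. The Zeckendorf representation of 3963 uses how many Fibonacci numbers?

take 2584 (≤ 3963); 3963 − 2584 = 1379
take 987 (≤ 1379); 1379 − 987 = 392
take 377 (≤ 392); 392 − 377 = 15
take 13 (≤ 15); 15 − 13 = 2
take 2 (≤ 2); 2 − 2 = 0
3963 = 2584 + 987 + 377 + 13 + 2, which has 5 terms.

5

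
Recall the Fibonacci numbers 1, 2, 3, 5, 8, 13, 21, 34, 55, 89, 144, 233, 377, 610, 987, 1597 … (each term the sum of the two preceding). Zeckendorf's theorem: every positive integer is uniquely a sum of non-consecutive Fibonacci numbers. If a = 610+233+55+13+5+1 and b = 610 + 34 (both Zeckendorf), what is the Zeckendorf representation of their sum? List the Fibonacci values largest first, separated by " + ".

987 + 377 + 144 + 34 + 13 + 5 + 1

The two numbers are 917 and 644, so their sum is 1561.
largest Fibonacci ≤ 1561 is 987; 1561 − 987 = 574
largest Fibonacci ≤ 574 is 377; 574 − 377 = 197
largest Fibonacci ≤ 197 is 144; 197 − 144 = 53
largest Fibonacci ≤ 53 is 34; 53 − 34 = 19
largest Fibonacci ≤ 19 is 13; 19 − 13 = 6
largest Fibonacci ≤ 6 is 5; 6 − 5 = 1
largest Fibonacci ≤ 1 is 1; 1 − 1 = 0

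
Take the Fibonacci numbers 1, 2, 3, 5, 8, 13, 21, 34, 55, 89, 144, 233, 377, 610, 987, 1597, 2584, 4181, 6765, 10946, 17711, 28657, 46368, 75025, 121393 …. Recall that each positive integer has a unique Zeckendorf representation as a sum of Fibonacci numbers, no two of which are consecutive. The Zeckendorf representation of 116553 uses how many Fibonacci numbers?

116553 − 75025 = 41528
41528 − 28657 = 12871
12871 − 10946 = 1925
1925 − 1597 = 328
328 − 233 = 95
95 − 89 = 6
6 − 5 = 1
1 − 1 = 0
116553 = 75025 + 28657 + 10946 + 1597 + 233 + 89 + 5 + 1, which has 8 terms.

8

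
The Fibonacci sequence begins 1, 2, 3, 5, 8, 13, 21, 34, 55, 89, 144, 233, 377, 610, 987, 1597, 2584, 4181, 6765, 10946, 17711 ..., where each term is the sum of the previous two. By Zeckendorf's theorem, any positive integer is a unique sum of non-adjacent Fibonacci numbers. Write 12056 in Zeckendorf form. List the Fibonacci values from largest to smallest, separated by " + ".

Repeatedly subtract the largest Fibonacci number that fits:
12056 − 10946 = 1110
1110 − 987 = 123
123 − 89 = 34
34 − 34 = 0
So 12056 = 10946 + 987 + 89 + 34, with no two terms consecutive in the sequence.

10946 + 987 + 89 + 34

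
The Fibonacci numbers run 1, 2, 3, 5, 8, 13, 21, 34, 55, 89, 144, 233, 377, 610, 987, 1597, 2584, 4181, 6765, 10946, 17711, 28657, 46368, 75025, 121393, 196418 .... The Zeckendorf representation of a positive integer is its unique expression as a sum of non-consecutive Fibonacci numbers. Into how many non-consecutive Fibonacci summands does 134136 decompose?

Repeatedly subtract the largest Fibonacci number that fits:
134136: greatest Fibonacci not exceeding it is 121393, leaving 12743
12743: greatest Fibonacci not exceeding it is 10946, leaving 1797
1797: greatest Fibonacci not exceeding it is 1597, leaving 200
200: greatest Fibonacci not exceeding it is 144, leaving 56
56: greatest Fibonacci not exceeding it is 55, leaving 1
1: greatest Fibonacci not exceeding it is 1, leaving 0
134136 = 121393 + 10946 + 1597 + 144 + 55 + 1, which has 6 terms.

6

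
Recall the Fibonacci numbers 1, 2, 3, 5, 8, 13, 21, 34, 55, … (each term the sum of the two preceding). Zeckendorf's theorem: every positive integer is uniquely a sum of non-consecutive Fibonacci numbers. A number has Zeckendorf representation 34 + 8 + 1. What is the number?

34 + 8 + 1 = 43.

43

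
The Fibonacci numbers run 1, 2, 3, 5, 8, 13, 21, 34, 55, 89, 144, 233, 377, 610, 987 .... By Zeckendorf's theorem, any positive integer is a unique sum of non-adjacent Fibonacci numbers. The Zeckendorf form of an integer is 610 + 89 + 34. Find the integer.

733

610 + 89 + 34 = 733.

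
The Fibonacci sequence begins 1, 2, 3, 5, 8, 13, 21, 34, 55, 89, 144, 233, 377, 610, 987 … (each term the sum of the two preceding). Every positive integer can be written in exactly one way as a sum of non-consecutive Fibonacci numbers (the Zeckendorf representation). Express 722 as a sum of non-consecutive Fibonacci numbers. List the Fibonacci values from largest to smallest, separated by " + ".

610 + 89 + 21 + 2

take 610 (≤ 722); 722 − 610 = 112
take 89 (≤ 112); 112 − 89 = 23
take 21 (≤ 23); 23 − 21 = 2
take 2 (≤ 2); 2 − 2 = 0
So 722 = 610 + 89 + 21 + 2, with no two terms consecutive in the sequence.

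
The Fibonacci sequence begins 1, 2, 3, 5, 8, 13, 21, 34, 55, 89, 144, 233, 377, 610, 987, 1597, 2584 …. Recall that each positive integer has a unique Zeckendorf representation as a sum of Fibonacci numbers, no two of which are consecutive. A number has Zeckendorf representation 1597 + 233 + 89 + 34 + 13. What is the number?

1966

1597 + 233 + 89 + 34 + 13 = 1966.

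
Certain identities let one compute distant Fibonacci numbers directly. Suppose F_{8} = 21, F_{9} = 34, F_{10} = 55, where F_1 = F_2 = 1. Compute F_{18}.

2584

By the addition formula F_{m+n} = F_m F_{n+1} + F_{m−1} F_n with m=10, n=8: F_{18} = 55·34 + 34·21 = 1870 + 714 = 2584.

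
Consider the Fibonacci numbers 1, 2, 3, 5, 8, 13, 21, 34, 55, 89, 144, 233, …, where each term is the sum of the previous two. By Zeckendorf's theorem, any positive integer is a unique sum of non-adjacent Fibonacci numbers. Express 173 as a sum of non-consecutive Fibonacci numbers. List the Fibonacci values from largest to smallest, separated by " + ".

144 + 21 + 8

173 − 144 = 29
29 − 21 = 8
8 − 8 = 0
So 173 = 144 + 21 + 8, with no two terms consecutive in the sequence.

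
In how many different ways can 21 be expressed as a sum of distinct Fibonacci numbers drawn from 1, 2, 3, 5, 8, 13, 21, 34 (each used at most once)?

Each representation comes from the Zeckendorf form by replacing some F_k with F_{k−1} + F_{k−2} where possible.
21 = 21 = 13+8 = 13+5+3 = 13+5+2+1 — 4 representations.

4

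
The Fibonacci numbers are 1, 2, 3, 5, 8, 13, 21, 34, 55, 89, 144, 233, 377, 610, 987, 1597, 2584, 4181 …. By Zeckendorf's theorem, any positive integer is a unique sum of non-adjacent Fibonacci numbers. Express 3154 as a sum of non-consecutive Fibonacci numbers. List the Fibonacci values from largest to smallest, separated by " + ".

Repeatedly subtract the largest Fibonacci number that fits:
3154 − 2584 = 570
570 − 377 = 193
193 − 144 = 49
49 − 34 = 15
15 − 13 = 2
2 − 2 = 0
So 3154 = 2584 + 377 + 144 + 34 + 13 + 2, with no two terms consecutive in the sequence.

2584 + 377 + 144 + 34 + 13 + 2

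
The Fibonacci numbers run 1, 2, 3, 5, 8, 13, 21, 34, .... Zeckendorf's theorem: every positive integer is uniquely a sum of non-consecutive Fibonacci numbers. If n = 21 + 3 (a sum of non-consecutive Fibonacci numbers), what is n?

24

21 + 3 = 24.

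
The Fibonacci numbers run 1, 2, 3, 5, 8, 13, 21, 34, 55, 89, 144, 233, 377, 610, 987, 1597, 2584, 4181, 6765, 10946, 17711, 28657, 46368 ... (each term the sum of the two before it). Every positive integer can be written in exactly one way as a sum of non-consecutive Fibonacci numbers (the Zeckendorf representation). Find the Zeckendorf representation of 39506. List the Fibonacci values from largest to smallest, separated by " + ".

39506: greatest Fibonacci not exceeding it is 28657, leaving 10849
10849: greatest Fibonacci not exceeding it is 6765, leaving 4084
4084: greatest Fibonacci not exceeding it is 2584, leaving 1500
1500: greatest Fibonacci not exceeding it is 987, leaving 513
513: greatest Fibonacci not exceeding it is 377, leaving 136
136: greatest Fibonacci not exceeding it is 89, leaving 47
47: greatest Fibonacci not exceeding it is 34, leaving 13
13: greatest Fibonacci not exceeding it is 13, leaving 0
So 39506 = 28657 + 6765 + 2584 + 987 + 377 + 89 + 34 + 13, with no two terms consecutive in the sequence.

28657 + 6765 + 2584 + 987 + 377 + 89 + 34 + 13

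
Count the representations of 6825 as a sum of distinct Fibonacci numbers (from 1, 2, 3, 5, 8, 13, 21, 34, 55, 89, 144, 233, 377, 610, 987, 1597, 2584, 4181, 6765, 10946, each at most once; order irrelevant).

34

Each representation comes from the Zeckendorf form by replacing some F_k with F_{k−1} + F_{k−2} where possible.
6825 = 6765+55+5 = 6765+55+3+2 = 6765+34+21+5 = … (31 more), for 34 in all.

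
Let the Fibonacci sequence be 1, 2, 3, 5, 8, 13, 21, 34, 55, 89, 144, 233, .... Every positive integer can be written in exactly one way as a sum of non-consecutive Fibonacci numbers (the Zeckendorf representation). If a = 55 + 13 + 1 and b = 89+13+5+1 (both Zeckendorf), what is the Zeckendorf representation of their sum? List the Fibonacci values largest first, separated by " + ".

The two numbers are 69 and 108, so their sum is 177.
Repeatedly subtract the largest Fibonacci number that fits:
subtract 144 from 177: 33 remains
subtract 21 from 33: 12 remains
subtract 8 from 12: 4 remains
subtract 3 from 4: 1 remains
subtract 1 from 1: 0 remains

144 + 21 + 8 + 3 + 1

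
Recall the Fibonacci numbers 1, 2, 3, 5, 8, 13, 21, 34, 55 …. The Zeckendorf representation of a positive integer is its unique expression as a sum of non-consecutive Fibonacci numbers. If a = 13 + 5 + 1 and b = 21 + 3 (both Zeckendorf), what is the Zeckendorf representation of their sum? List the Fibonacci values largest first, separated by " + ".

The two numbers are 19 and 24, so their sum is 43.
largest Fibonacci ≤ 43 is 34; 43 − 34 = 9
largest Fibonacci ≤ 9 is 8; 9 − 8 = 1
largest Fibonacci ≤ 1 is 1; 1 − 1 = 0

34 + 8 + 1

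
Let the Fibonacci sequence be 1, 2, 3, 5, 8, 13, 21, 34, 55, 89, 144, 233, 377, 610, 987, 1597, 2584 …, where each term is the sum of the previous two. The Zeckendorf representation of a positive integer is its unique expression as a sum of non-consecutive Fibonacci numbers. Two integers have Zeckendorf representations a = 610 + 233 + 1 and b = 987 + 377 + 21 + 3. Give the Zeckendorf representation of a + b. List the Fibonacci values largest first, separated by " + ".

1597 + 610 + 21 + 3 + 1

The two numbers are 844 and 1388, so their sum is 2232.
2232 − 1597 = 635
635 − 610 = 25
25 − 21 = 4
4 − 3 = 1
1 − 1 = 0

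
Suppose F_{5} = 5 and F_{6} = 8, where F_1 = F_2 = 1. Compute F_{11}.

89

By F_{2k+1} = F_k² + F_{k+1}²: F_{11} = 5² + 8² = 25 + 64 = 89.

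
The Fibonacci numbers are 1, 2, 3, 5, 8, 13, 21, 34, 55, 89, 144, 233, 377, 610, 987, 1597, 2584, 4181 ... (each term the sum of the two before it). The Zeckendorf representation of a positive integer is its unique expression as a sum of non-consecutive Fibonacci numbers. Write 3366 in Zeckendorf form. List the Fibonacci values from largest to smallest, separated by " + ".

2584 + 610 + 144 + 21 + 5 + 2

take 2584 (≤ 3366); 3366 − 2584 = 782
take 610 (≤ 782); 782 − 610 = 172
take 144 (≤ 172); 172 − 144 = 28
take 21 (≤ 28); 28 − 21 = 7
take 5 (≤ 7); 7 − 5 = 2
take 2 (≤ 2); 2 − 2 = 0
So 3366 = 2584 + 610 + 144 + 21 + 5 + 2, with no two terms consecutive in the sequence.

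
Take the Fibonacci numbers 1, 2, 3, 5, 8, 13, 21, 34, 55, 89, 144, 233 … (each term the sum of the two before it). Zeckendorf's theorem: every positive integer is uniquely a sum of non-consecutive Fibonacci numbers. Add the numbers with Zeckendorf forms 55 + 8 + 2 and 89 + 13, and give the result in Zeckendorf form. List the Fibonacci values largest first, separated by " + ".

The two numbers are 65 and 102, so their sum is 167.
Greedily peel off the largest Fibonacci term at each step:
subtract 144 from 167: 23 remains
subtract 21 from 23: 2 remains
subtract 2 from 2: 0 remains

144 + 21 + 2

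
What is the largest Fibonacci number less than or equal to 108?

89 ≤ 108 < 144, so the largest Fibonacci number not exceeding 108 is 89.

89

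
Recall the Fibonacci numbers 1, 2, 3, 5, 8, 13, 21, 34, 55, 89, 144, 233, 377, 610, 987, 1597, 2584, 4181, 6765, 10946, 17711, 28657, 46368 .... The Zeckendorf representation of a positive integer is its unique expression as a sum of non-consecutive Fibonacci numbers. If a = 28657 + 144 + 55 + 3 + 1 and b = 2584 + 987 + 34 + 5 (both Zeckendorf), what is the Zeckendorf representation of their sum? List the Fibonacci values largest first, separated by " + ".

28657 + 2584 + 987 + 233 + 8 + 1

The two numbers are 28860 and 3610, so their sum is 32470.
take 28657 (≤ 32470); 32470 − 28657 = 3813
take 2584 (≤ 3813); 3813 − 2584 = 1229
take 987 (≤ 1229); 1229 − 987 = 242
take 233 (≤ 242); 242 − 233 = 9
take 8 (≤ 9); 9 − 8 = 1
take 1 (≤ 1); 1 − 1 = 0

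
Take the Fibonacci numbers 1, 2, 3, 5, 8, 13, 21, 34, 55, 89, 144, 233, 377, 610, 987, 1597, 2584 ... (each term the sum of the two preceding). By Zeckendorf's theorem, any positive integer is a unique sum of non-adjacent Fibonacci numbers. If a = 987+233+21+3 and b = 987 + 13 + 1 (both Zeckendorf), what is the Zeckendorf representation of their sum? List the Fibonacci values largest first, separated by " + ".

The two numbers are 1244 and 1001, so their sum is 2245.
subtract 1597 from 2245: 648 remains
subtract 610 from 648: 38 remains
subtract 34 from 38: 4 remains
subtract 3 from 4: 1 remains
subtract 1 from 1: 0 remains

1597 + 610 + 34 + 3 + 1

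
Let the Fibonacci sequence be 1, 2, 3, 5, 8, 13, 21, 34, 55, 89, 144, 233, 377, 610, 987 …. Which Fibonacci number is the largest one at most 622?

610 ≤ 622 < 987, so the largest Fibonacci number not exceeding 622 is 610.

610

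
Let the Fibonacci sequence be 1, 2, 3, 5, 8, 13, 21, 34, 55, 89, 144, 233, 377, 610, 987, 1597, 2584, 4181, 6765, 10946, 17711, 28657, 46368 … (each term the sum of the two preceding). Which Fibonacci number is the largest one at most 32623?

28657

28657 ≤ 32623 < 46368, so the largest Fibonacci number not exceeding 32623 is 28657.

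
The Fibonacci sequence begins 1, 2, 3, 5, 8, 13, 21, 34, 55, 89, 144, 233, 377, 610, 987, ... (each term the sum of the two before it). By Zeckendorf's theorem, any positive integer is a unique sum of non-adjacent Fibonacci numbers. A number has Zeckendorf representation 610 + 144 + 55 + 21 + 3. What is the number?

833

610 + 144 + 55 + 21 + 3 = 833.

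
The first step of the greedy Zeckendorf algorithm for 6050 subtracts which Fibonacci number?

4181

4181 ≤ 6050 < 6765, so the largest Fibonacci number not exceeding 6050 is 4181.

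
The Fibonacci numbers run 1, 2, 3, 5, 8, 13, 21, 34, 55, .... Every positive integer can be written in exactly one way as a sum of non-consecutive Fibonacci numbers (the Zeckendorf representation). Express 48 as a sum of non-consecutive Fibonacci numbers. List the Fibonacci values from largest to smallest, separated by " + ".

34 + 13 + 1

Repeatedly subtract the largest Fibonacci number that fits:
34 ≤ 48 < 55, so take 34; remainder 14
13 ≤ 14 < 21, so take 13; remainder 1
1 ≤ 1 < 2, so take 1; remainder 0
So 48 = 34 + 13 + 1, with no two terms consecutive in the sequence.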